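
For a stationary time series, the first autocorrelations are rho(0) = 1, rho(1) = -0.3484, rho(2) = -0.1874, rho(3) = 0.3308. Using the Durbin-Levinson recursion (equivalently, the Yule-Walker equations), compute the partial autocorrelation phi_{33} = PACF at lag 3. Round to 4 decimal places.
\phi_{33} = 0.1560

The PACF at lag k is phi_{kk}, the last component of the solution
to the Yule-Walker system G_k phi = r_k where
  (G_k)_{ij} = rho(|i - j|), (r_k)_i = rho(i), i,j = 1..k.
Equivalently, Durbin-Levinson gives phi_{kk} iteratively:
  phi_{11} = rho(1)
  phi_{kk} = [rho(k) - sum_{j=1..k-1} phi_{k-1,j} rho(k-j)]
            / [1 - sum_{j=1..k-1} phi_{k-1,j} rho(j)],
  phi_{k,j} = phi_{k-1,j} - phi_{kk} phi_{k-1,k-j},  j = 1..k-1.
Step k = 1:
  phi_11 = rho(1) = -0.3484.
Step k = 2:
  phi_22 = [rho(2) - phi_11 rho(1)] / [1 - phi_11 rho(1)] = [-0.1874 - (-0.3484)(-0.3484)] / [1 - (-0.3484)(-0.3484)]
         = -0.30878256 / 0.87861744 = -0.351441.
  Update: phi_21 = phi_11 - phi_22 phi_11 = -0.3484 - (-0.351441)(-0.3484) = -0.470842.
Step k = 3:
  phi_33 = [rho(3) - phi_21 rho(2) - phi_22 rho(1)] / [1 - phi_21 rho(1) - phi_22 rho(2)]
    numerator   = 0.3308 - (-0.470842)(-0.1874) - (-0.351441)(-0.3484) = 0.12012198
    denominator = 1 - (-0.470842)(-0.3484) - (-0.351441)(-0.1874) = 0.77009846
  phi_33 = 0.12012198 / 0.77009846 = 0.156.
Therefore phi_{33} = 0.1560.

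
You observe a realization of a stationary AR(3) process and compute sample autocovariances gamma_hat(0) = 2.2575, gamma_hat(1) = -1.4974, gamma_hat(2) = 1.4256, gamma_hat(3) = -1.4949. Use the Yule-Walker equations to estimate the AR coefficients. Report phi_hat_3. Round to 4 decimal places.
\hat\phi_{3} = -0.3230

The Yule-Walker equations for an AR(p) process read, in matrix form,
  Gamma_p phi = r_p,   with   (Gamma_p)_{ij} = gamma(|i - j|),
                       (r_p)_i = gamma(i),   i,j = 1..p.
Substitute the sample gammas (Toeplitz matrix and right-hand side of size 3):
  Gamma_p = [[2.2575, -1.4974, 1.4256], [-1.4974, 2.2575, -1.4974], [1.4256, -1.4974, 2.2575]]
  r_p     = [-1.4974, 1.4256, -1.4949]
Written out (R1..R3):
  (R1) 2.2575 phi_1 - 1.4974 phi_2 + 1.4256 phi_3 = -1.4974
  (R2) -1.4974 phi_1 + 2.2575 phi_2 - 1.4974 phi_3 = 1.4256
  (R3) 1.4256 phi_1 - 1.4974 phi_2 + 2.2575 phi_3 = -1.4949
Gaussian elimination:
  R2 <- R2 - (-1.4974/2.2575) R1 = R2 - (-0.6633) R1:  1.264274 phi_2 - 0.551799 phi_3 = 0.432374
  R3 <- R3 - (1.4256/2.2575) R1 = R3 - (0.631495) R1:  -0.551799 phi_2 + 1.357241 phi_3 = -0.549299
  R3 <- R3 - (-0.551799/1.264274) R2 = R3 - (-0.436455) R2:  1.116405 phi_3 = -0.360587
Back-substitution:
  phi_hat_3 = -0.360587 / 1.116405 = -0.32299
  phi_hat_2 = (0.432374 - (-0.551799)(-0.32299)) / 1.264274 = 0.201024
  phi_hat_1 = (-1.4974 - (-1.4974)(0.201024) - (1.4256)(-0.32299)) / 2.2575 = -0.325995
So phi_hat = [-0.3260, 0.2010, -0.3230].
Therefore phi_hat_3 = -0.3230.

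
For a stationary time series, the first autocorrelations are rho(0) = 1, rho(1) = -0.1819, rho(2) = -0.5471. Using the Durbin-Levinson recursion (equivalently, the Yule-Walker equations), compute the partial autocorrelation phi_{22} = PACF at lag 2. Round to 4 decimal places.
\phi_{22} = -0.6000

The PACF at lag k is phi_{kk}, the last component of the solution
to the Yule-Walker system G_k phi = r_k where
  (G_k)_{ij} = rho(|i - j|), (r_k)_i = rho(i), i,j = 1..k.
Equivalently, Durbin-Levinson gives phi_{kk} iteratively:
  phi_{11} = rho(1)
  phi_{kk} = [rho(k) - sum_{j=1..k-1} phi_{k-1,j} rho(k-j)]
            / [1 - sum_{j=1..k-1} phi_{k-1,j} rho(j)],
  phi_{k,j} = phi_{k-1,j} - phi_{kk} phi_{k-1,k-j},  j = 1..k-1.
Step k = 1:
  phi_11 = rho(1) = -0.1819.
Step k = 2:
  phi_22 = [rho(2) - phi_11 rho(1)] / [1 - phi_11 rho(1)] = [-0.5471 - (-0.1819)(-0.1819)] / [1 - (-0.1819)(-0.1819)]
         = -0.58018761 / 0.96691239 = -0.6.
Therefore phi_{22} = -0.6000.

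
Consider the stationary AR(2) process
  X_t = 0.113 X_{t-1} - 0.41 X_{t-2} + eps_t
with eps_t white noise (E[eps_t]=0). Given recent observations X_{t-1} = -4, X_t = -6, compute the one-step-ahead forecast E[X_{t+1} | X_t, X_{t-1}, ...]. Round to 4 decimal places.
E[X_{t+1} \mid \mathcal F_t] = 0.9620

For an AR(p) model X_t = c + sum_i phi_i X_{t-i} + eps_t, the
one-step-ahead conditional mean is
  E[X_{t+1} | X_t, ...] = c + sum_i phi_i X_{t+1-i}.
Substitute known values:
  E[X_{t+1} | ...] = (0.113) * (-6) + (-0.41) * (-4)
                   = 0.9620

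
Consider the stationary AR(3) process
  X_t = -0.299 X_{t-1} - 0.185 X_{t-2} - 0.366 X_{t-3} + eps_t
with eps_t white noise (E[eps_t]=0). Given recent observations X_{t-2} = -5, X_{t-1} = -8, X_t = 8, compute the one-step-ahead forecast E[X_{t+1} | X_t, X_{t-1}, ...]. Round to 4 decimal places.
E[X_{t+1} \mid \mathcal F_t] = 0.9180

For an AR(p) model X_t = c + sum_i phi_i X_{t-i} + eps_t, the
one-step-ahead conditional mean is
  E[X_{t+1} | X_t, ...] = c + sum_i phi_i X_{t+1-i}.
Substitute known values:
  E[X_{t+1} | ...] = (-0.299) * (8) + (-0.185) * (-8) + (-0.366) * (-5)
                   = 0.9180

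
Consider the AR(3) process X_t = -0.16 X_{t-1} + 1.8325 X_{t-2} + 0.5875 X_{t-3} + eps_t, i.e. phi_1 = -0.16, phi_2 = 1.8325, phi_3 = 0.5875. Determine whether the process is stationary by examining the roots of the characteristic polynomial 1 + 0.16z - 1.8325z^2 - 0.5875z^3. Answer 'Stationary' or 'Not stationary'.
\text{Not stationary}

The AR(p) characteristic polynomial is P(z) = 1 + 0.16z - 1.8325z^2 - 0.5875z^3.
Stationarity requires all roots to lie outside the unit circle, i.e. |z| > 1 for every root.
Degree 3: look for a simple real root z0 first, then factor out (1 - z/z0) and solve the remaining quadratic.
Testing z0 = -0.8: P(-0.8) = 1 + (0.16)(-0.8) + (-1.8325)(-0.8)^2 + (-0.5875)(-0.8)^3
  = 1 + (-0.128) + (-1.1728) + (0.3008) = 0.  So z_0 = -0.8 is a root, |z_0| = 0.8.
Divide out the factor (1 + 1.25 z) = (1 - z/z0) (since 1/z0 = -1.25):
  P(z) = (1 + 1.25 z)(1 + (-1.09) z + (-0.47) z^2)
  [check: z-coef -1.09 - (-1.25) = 0.16; z^2-coef -0.47 - (-1.25)(-1.09) = -1.8325; z^3-coef -(-1.25)(-0.47) = -0.5875.]
Remaining roots from the quadratic factor 1 + (-1.09) z + (-0.47) z^2:
  Set 1 + (-1.09) z + (-0.47) z^2 = 0, i.e. a z^2 + b z + c = 0 with a = -0.47, b = -1.09, c = 1.
  Discriminant D = b^2 - 4ac = (-1.09)^2 - 4*(-0.47)*1 = 1.1881 - (-1.88) = 3.0681.
  D >= 0, so the roots are real: z = (-b +/- sqrt(D)) / (2a) = (1.09 +/- 1.751599) / (-0.94).
    z_1 = (1.09 + 1.751599) / (-0.94) = -3.023,   |z_1| = 3.023.
    z_2 = (1.09 - 1.751599) / (-0.94) = 0.7038,   |z_2| = 0.7038.
Moduli of all roots: 0.8000, 3.0230, 0.7038.
All moduli strictly greater than 1? No.
Verdict: Not stationary.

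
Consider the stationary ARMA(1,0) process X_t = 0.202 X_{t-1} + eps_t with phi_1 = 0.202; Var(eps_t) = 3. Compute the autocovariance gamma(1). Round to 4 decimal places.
\gamma(1) = 0.6318

Multiply the model equation by X_{t-k} and take expectations. With theta_0 = psi_0 = 1 and psi_j the MA(infinity) weights, this gives
  gamma(k) - sum_i phi_i gamma(k-i) = c_k,
  c_k = sigma^2 * sum_{j=k..q} theta_j psi_{j-k}   (c_k = 0 for k > q),
using gamma(-m) = gamma(m).
Pure AR (q = 0): c_0 = sigma^2 = 3, c_k = 0 for k >= 1.
Equations for k = 0 and k = 1 (AR order 1):
  gamma(0) = phi_1 gamma(1) + c_0
  gamma(1) = phi_1 gamma(0) + c_1
Substituting the second into the first: gamma(0) (1 - phi_1^2) = c_0 + phi_1 c_1, so
  gamma(0) = c_0 / (1 - phi_1^2) = 3 / (1 - (0.202)^2) = 3 / 0.959196 = 3.127619.
  gamma(1) = phi_1 gamma(0) = (0.202)(3.127619) = 0.631779.
Therefore gamma(1) = 0.6318 (to 4 decimal places).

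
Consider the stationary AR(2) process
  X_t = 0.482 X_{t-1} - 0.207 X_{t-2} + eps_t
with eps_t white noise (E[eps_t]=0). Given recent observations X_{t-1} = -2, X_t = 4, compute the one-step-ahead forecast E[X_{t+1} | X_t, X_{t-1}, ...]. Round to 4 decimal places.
E[X_{t+1} \mid \mathcal F_t] = 2.3420

For an AR(p) model X_t = c + sum_i phi_i X_{t-i} + eps_t, the
one-step-ahead conditional mean is
  E[X_{t+1} | X_t, ...] = c + sum_i phi_i X_{t+1-i}.
Substitute known values:
  E[X_{t+1} | ...] = (0.482) * (4) + (-0.207) * (-2)
                   = 2.3420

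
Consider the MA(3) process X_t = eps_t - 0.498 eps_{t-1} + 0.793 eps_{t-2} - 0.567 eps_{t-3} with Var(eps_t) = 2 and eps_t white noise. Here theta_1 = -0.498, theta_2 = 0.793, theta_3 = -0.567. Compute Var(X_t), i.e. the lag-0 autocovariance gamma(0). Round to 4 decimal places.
\gamma(0) = 4.3967

For an MA(q) process X_t = eps_t + sum_i theta_i eps_{t-i} with
Var(eps_t) = sigma^2, the variance is
  gamma(0) = sigma^2 * (1 + sum_i theta_i^2).
  sum_i theta_i^2 = (-0.498)^2 + (0.793)^2 + (-0.567)^2 = 0.248004 + 0.628849 + 0.321489 = 1.198342.
  gamma(0) = 2 * (1 + 1.198342) = 2 * 2.198342 = 4.396684, which rounds to 4.3967.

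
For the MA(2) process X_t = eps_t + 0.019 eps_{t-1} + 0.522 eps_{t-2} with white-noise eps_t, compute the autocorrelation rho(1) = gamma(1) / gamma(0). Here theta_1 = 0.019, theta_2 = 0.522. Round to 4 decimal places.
\rho(1) = 0.0227

For an MA(q) process with theta_0 = 1, the autocovariance is
  gamma(k) = sigma^2 * sum_{i=0..q-k} theta_i * theta_{i+k},
and rho(k) = gamma(k) / gamma(0). Sigma^2 cancels.
  numerator   = (1)*(0.019) + (0.019)*(0.522) = 0.028918.
  denominator = (1)^2 + (0.019)^2 + (0.522)^2 = 1.272845.
  rho(1) = 0.028918 / 1.272845 = 0.0227.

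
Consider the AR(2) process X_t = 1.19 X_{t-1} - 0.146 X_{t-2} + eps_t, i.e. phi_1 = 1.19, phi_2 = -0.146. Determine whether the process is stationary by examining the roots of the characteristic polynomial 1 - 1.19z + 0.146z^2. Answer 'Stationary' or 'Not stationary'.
\text{Not stationary}

The AR(p) characteristic polynomial is P(z) = 1 - 1.19z + 0.146z^2.
Stationarity requires all roots to lie outside the unit circle, i.e. |z| > 1 for every root.
Set 1 + (-1.19) z + (0.146) z^2 = 0, i.e. a z^2 + b z + c = 0 with a = 0.146, b = -1.19, c = 1.
Discriminant D = b^2 - 4ac = (-1.19)^2 - 4*(0.146)*1 = 1.4161 - (0.584) = 0.8321.
D >= 0, so the roots are real: z = (-b +/- sqrt(D)) / (2a) = (1.19 +/- 0.912195) / (0.292).
  z_1 = (1.19 + 0.912195) / (0.292) = 7.1993,   |z_1| = 7.1993.
  z_2 = (1.19 - 0.912195) / (0.292) = 0.9514,   |z_2| = 0.9514.
Moduli of all roots: 7.1993, 0.9514.
All moduli strictly greater than 1? No.
Verdict: Not stationary.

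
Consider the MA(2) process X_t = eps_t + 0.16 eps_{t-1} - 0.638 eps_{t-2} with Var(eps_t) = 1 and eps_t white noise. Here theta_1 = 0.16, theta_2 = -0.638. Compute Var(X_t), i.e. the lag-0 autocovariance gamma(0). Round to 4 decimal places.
\gamma(0) = 1.4326

For an MA(q) process X_t = eps_t + sum_i theta_i eps_{t-i} with
Var(eps_t) = sigma^2, the variance is
  gamma(0) = sigma^2 * (1 + sum_i theta_i^2).
  sum_i theta_i^2 = (0.16)^2 + (-0.638)^2 = 0.0256 + 0.407044 = 0.432644.
  gamma(0) = 1 * (1 + 0.432644) = 1 * 1.432644 = 1.432644, which rounds to 1.4326.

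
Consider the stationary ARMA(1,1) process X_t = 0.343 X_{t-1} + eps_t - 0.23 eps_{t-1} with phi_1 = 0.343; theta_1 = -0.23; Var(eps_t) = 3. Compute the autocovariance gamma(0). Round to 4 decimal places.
\gamma(0) = 3.0434

Multiply the model equation by X_{t-k} and take expectations. With theta_0 = psi_0 = 1 and psi_j the MA(infinity) weights, this gives
  gamma(k) - sum_i phi_i gamma(k-i) = c_k,
  c_k = sigma^2 * sum_{j=k..q} theta_j psi_{j-k}   (c_k = 0 for k > q),
using gamma(-m) = gamma(m).
psi-weights needed (psi_j = theta_j + sum_i phi_i psi_{j-i}):
  psi_1 = theta_1 + phi_1 = -0.23 + (0.343) = 0.113
Right-hand sides:
  c_0 = sigma^2 (1 + theta_1 psi_1) = 3 * (1 + (-0.23)(0.113)) = 3 * 0.97401 = 2.92203
  c_1 = sigma^2 theta_1 = 3 * (-0.23) = -0.69
  c_2 = 0
Equations for k = 0 and k = 1 (AR order 1):
  gamma(0) = phi_1 gamma(1) + c_0
  gamma(1) = phi_1 gamma(0) + c_1
Substituting the second into the first: gamma(0) (1 - phi_1^2) = c_0 + phi_1 c_1, so
  gamma(0) = (c_0 + phi_1 c_1) / (1 - phi_1^2) = (2.92203 + (0.343)(-0.69)) / (1 - (0.343)^2) = 2.68536 / 0.882351 = 3.043415.
Therefore gamma(0) = 3.0434 (to 4 decimal places).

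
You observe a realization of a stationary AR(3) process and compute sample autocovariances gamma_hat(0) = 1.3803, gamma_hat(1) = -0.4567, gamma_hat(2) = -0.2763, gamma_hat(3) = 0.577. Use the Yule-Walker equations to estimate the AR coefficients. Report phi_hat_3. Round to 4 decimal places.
\hat\phi_{3} = 0.2730

The Yule-Walker equations for an AR(p) process read, in matrix form,
  Gamma_p phi = r_p,   with   (Gamma_p)_{ij} = gamma(|i - j|),
                       (r_p)_i = gamma(i),   i,j = 1..p.
Substitute the sample gammas (Toeplitz matrix and right-hand side of size 3):
  Gamma_p = [[1.3803, -0.4567, -0.2763], [-0.4567, 1.3803, -0.4567], [-0.2763, -0.4567, 1.3803]]
  r_p     = [-0.4567, -0.2763, 0.577]
Written out (R1..R3):
  (R1) 1.3803 phi_1 - 0.4567 phi_2 - 0.2763 phi_3 = -0.4567
  (R2) -0.4567 phi_1 + 1.3803 phi_2 - 0.4567 phi_3 = -0.2763
  (R3) -0.2763 phi_1 - 0.4567 phi_2 + 1.3803 phi_3 = 0.577
Gaussian elimination:
  R2 <- R2 - (-0.4567/1.3803) R1 = R2 - (-0.33087) R1:  1.229192 phi_2 - 0.548119 phi_3 = -0.427408
  R3 <- R3 - (-0.2763/1.3803) R1 = R3 - (-0.200174) R1:  -0.548119 phi_2 + 1.324992 phi_3 = 0.485581
  R3 <- R3 - (-0.548119/1.229192) R2 = R3 - (-0.445919) R2:  1.080575 phi_3 = 0.294991
Back-substitution:
  phi_hat_3 = 0.294991 / 1.080575 = 0.272995
  phi_hat_2 = (-0.427408 - (-0.548119)(0.272995)) / 1.229192 = -0.225982
  phi_hat_1 = (-0.4567 - (-0.4567)(-0.225982) - (-0.2763)(0.272995)) / 1.3803 = -0.350994
So phi_hat = [-0.3510, -0.2260, 0.2730].
Therefore phi_hat_3 = 0.2730.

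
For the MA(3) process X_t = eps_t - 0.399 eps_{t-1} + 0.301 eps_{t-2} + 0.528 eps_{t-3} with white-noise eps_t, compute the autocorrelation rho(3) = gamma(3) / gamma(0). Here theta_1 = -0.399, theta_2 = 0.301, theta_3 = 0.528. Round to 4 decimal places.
\rho(3) = 0.3454

For an MA(q) process with theta_0 = 1, the autocovariance is
  gamma(k) = sigma^2 * sum_{i=0..q-k} theta_i * theta_{i+k},
and rho(k) = gamma(k) / gamma(0). Sigma^2 cancels.
  numerator   = (1)*(0.528) = 0.528.
  denominator = (1)^2 + (-0.399)^2 + (0.301)^2 + (0.528)^2 = 1.528586.
  rho(3) = 0.528 / 1.528586 = 0.3454.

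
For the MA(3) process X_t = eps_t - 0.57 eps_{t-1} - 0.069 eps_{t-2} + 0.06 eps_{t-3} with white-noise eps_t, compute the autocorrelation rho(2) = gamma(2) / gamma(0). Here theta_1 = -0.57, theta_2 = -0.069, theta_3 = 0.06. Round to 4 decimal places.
\rho(2) = -0.0774

For an MA(q) process with theta_0 = 1, the autocovariance is
  gamma(k) = sigma^2 * sum_{i=0..q-k} theta_i * theta_{i+k},
and rho(k) = gamma(k) / gamma(0). Sigma^2 cancels.
  numerator   = (1)*(-0.069) + (-0.57)*(0.06) = -0.1032.
  denominator = (1)^2 + (-0.57)^2 + (-0.069)^2 + (0.06)^2 = 1.333261.
  rho(2) = -0.1032 / 1.333261 = -0.0774.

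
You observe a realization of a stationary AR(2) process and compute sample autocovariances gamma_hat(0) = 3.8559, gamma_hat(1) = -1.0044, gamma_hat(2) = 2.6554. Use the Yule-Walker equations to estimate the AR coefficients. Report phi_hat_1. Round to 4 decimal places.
\hat\phi_{1} = -0.0870

The Yule-Walker equations for an AR(p) process read, in matrix form,
  Gamma_p phi = r_p,   with   (Gamma_p)_{ij} = gamma(|i - j|),
                       (r_p)_i = gamma(i),   i,j = 1..p.
Substitute the sample gammas (Toeplitz matrix and right-hand side of size 2):
  Gamma_p = [[3.8559, -1.0044], [-1.0044, 3.8559]]
  r_p     = [-1.0044, 2.6554]
Written out:
  3.8559 phi_1 - 1.0044 phi_2 = -1.0044
  -1.0044 phi_1 + 3.8559 phi_2 = 2.6554
Solve by Cramer's rule:
  det = gamma(0)^2 - gamma(1)^2 = (3.8559)^2 - (-1.0044)^2 = 14.86796481 - 1.00881936 = 13.85914545
  phi_hat_1 = [gamma(1) gamma(0) - gamma(1) gamma(2)] / det = [(-1.0044)(3.8559) - (-1.0044)(2.6554)] / 13.85914545 = -1.2057822 / 13.85914545 = -0.087
  phi_hat_2 = [gamma(0) gamma(2) - gamma(1)^2] / det = [(3.8559)(2.6554) - (-1.0044)^2] / 13.85914545 = 9.2301375 / 13.85914545 = 0.666
So phi_hat = [-0.0870, 0.6660].
Therefore phi_hat_1 = -0.0870.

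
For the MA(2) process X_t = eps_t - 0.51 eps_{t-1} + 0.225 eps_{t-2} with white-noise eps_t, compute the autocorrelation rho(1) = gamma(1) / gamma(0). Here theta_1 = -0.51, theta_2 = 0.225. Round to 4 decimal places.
\rho(1) = -0.4766

For an MA(q) process with theta_0 = 1, the autocovariance is
  gamma(k) = sigma^2 * sum_{i=0..q-k} theta_i * theta_{i+k},
and rho(k) = gamma(k) / gamma(0). Sigma^2 cancels.
  numerator   = (1)*(-0.51) + (-0.51)*(0.225) = -0.62475.
  denominator = (1)^2 + (-0.51)^2 + (0.225)^2 = 1.310725.
  rho(1) = -0.62475 / 1.310725 = -0.4766.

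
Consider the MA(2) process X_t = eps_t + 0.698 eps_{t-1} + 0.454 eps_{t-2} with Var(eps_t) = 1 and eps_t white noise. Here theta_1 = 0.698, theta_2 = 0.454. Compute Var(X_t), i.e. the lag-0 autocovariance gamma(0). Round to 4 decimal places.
\gamma(0) = 1.6933

For an MA(q) process X_t = eps_t + sum_i theta_i eps_{t-i} with
Var(eps_t) = sigma^2, the variance is
  gamma(0) = sigma^2 * (1 + sum_i theta_i^2).
  sum_i theta_i^2 = (0.698)^2 + (0.454)^2 = 0.487204 + 0.206116 = 0.69332.
  gamma(0) = 1 * (1 + 0.69332) = 1 * 1.69332 = 1.69332, which rounds to 1.6933.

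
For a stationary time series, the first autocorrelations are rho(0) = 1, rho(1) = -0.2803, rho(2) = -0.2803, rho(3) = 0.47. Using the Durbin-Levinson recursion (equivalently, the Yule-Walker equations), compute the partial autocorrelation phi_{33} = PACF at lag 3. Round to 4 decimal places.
\phi_{33} = 0.3220

The PACF at lag k is phi_{kk}, the last component of the solution
to the Yule-Walker system G_k phi = r_k where
  (G_k)_{ij} = rho(|i - j|), (r_k)_i = rho(i), i,j = 1..k.
Equivalently, Durbin-Levinson gives phi_{kk} iteratively:
  phi_{11} = rho(1)
  phi_{kk} = [rho(k) - sum_{j=1..k-1} phi_{k-1,j} rho(k-j)]
            / [1 - sum_{j=1..k-1} phi_{k-1,j} rho(j)],
  phi_{k,j} = phi_{k-1,j} - phi_{kk} phi_{k-1,k-j},  j = 1..k-1.
Step k = 1:
  phi_11 = rho(1) = -0.2803.
Step k = 2:
  phi_22 = [rho(2) - phi_11 rho(1)] / [1 - phi_11 rho(1)] = [-0.2803 - (-0.2803)(-0.2803)] / [1 - (-0.2803)(-0.2803)]
         = -0.35886809 / 0.92143191 = -0.389468.
  Update: phi_21 = phi_11 - phi_22 phi_11 = -0.2803 - (-0.389468)(-0.2803) = -0.389468.
Step k = 3:
  phi_33 = [rho(3) - phi_21 rho(2) - phi_22 rho(1)] / [1 - phi_21 rho(1) - phi_22 rho(2)]
    numerator   = 0.47 - (-0.389468)(-0.2803) - (-0.389468)(-0.2803) = 0.25166433
    denominator = 1 - (-0.389468)(-0.2803) - (-0.389468)(-0.2803) = 0.78166433
  phi_33 = 0.25166433 / 0.78166433 = 0.322.
Therefore phi_{33} = 0.3220.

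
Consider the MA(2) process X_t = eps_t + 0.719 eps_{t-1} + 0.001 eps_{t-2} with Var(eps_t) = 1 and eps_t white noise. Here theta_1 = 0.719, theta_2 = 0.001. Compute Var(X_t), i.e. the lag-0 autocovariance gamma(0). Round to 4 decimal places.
\gamma(0) = 1.5170

For an MA(q) process X_t = eps_t + sum_i theta_i eps_{t-i} with
Var(eps_t) = sigma^2, the variance is
  gamma(0) = sigma^2 * (1 + sum_i theta_i^2).
  sum_i theta_i^2 = (0.719)^2 + (0.001)^2 = 0.516961 + 0.000001 = 0.516962.
  gamma(0) = 1 * (1 + 0.516962) = 1 * 1.516962 = 1.516962, which rounds to 1.5170.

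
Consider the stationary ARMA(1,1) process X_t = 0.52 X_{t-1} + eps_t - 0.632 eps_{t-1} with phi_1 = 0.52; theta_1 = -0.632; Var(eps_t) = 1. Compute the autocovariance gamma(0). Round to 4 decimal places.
\gamma(0) = 1.0172

Multiply the model equation by X_{t-k} and take expectations. With theta_0 = psi_0 = 1 and psi_j the MA(infinity) weights, this gives
  gamma(k) - sum_i phi_i gamma(k-i) = c_k,
  c_k = sigma^2 * sum_{j=k..q} theta_j psi_{j-k}   (c_k = 0 for k > q),
using gamma(-m) = gamma(m).
psi-weights needed (psi_j = theta_j + sum_i phi_i psi_{j-i}):
  psi_1 = theta_1 + phi_1 = -0.632 + (0.52) = -0.112
Right-hand sides:
  c_0 = sigma^2 (1 + theta_1 psi_1) = 1 * (1 + (-0.632)(-0.112)) = 1 * 1.070784 = 1.070784
  c_1 = sigma^2 theta_1 = 1 * (-0.632) = -0.632
  c_2 = 0
Equations for k = 0 and k = 1 (AR order 1):
  gamma(0) = phi_1 gamma(1) + c_0
  gamma(1) = phi_1 gamma(0) + c_1
Substituting the second into the first: gamma(0) (1 - phi_1^2) = c_0 + phi_1 c_1, so
  gamma(0) = (c_0 + phi_1 c_1) / (1 - phi_1^2) = (1.070784 + (0.52)(-0.632)) / (1 - (0.52)^2) = 0.742144 / 0.7296 = 1.017193.
Therefore gamma(0) = 1.0172 (to 4 decimal places).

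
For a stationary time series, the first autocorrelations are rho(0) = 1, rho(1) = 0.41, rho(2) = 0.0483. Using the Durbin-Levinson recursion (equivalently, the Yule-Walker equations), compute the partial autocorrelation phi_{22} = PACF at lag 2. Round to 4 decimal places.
\phi_{22} = -0.1440

The PACF at lag k is phi_{kk}, the last component of the solution
to the Yule-Walker system G_k phi = r_k where
  (G_k)_{ij} = rho(|i - j|), (r_k)_i = rho(i), i,j = 1..k.
Equivalently, Durbin-Levinson gives phi_{kk} iteratively:
  phi_{11} = rho(1)
  phi_{kk} = [rho(k) - sum_{j=1..k-1} phi_{k-1,j} rho(k-j)]
            / [1 - sum_{j=1..k-1} phi_{k-1,j} rho(j)],
  phi_{k,j} = phi_{k-1,j} - phi_{kk} phi_{k-1,k-j},  j = 1..k-1.
Step k = 1:
  phi_11 = rho(1) = 0.41.
Step k = 2:
  phi_22 = [rho(2) - phi_11 rho(1)] / [1 - phi_11 rho(1)] = [0.0483 - (0.41)(0.41)] / [1 - (0.41)(0.41)]
         = -0.1198 / 0.8319 = -0.144.
Therefore phi_{22} = -0.1440.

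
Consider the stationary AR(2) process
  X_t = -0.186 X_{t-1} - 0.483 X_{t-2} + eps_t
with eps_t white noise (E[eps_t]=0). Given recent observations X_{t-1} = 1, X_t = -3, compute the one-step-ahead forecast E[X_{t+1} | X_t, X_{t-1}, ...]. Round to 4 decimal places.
E[X_{t+1} \mid \mathcal F_t] = 0.0750

For an AR(p) model X_t = c + sum_i phi_i X_{t-i} + eps_t, the
one-step-ahead conditional mean is
  E[X_{t+1} | X_t, ...] = c + sum_i phi_i X_{t+1-i}.
Substitute known values:
  E[X_{t+1} | ...] = (-0.186) * (-3) + (-0.483) * (1)
                   = 0.0750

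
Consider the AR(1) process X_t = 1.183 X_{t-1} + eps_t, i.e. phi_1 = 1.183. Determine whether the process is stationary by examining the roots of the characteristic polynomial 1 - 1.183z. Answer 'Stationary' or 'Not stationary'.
\text{Not stationary}

The AR(p) characteristic polynomial is P(z) = 1 - 1.183z.
Stationarity requires all roots to lie outside the unit circle, i.e. |z| > 1 for every root.
This is linear in z: 1 + (-1.183) z = 0  =>  z = -1/(-1.183) = 0.845309,  |z| = 0.845309.
Moduli of all roots: 0.8453.
All moduli strictly greater than 1? No.
Verdict: Not stationary.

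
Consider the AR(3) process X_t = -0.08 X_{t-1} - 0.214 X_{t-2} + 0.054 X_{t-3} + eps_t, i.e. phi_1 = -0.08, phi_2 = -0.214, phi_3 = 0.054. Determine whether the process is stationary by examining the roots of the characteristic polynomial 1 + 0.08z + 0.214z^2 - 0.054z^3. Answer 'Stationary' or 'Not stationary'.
\text{Stationary}

The AR(p) characteristic polynomial is P(z) = 1 + 0.08z + 0.214z^2 - 0.054z^3.
Stationarity requires all roots to lie outside the unit circle, i.e. |z| > 1 for every root.
Degree 3: look for a simple real root z0 first, then factor out (1 - z/z0) and solve the remaining quadratic.
Testing z0 = 5: P(5) = 1 + (0.08)(5) + (0.214)(5)^2 + (-0.054)(5)^3
  = 1 + (0.4) + (5.35) + (-6.75) = 0.  So z_0 = 5 is a root, |z_0| = 5.
Divide out the factor (1 - 0.2 z) = (1 - z/z0) (since 1/z0 = 0.2):
  P(z) = (1 - 0.2 z)(1 + (0.28) z + (0.27) z^2)
  [check: z-coef 0.28 - (0.2) = 0.08; z^2-coef 0.27 - (0.2)(0.28) = 0.214; z^3-coef -(0.2)(0.27) = -0.054.]
Remaining roots from the quadratic factor 1 + (0.28) z + (0.27) z^2:
  Set 1 + (0.28) z + (0.27) z^2 = 0, i.e. a z^2 + b z + c = 0 with a = 0.27, b = 0.28, c = 1.
  Discriminant D = b^2 - 4ac = (0.28)^2 - 4*(0.27)*1 = 0.0784 - (1.08) = -1.0016.
  D < 0, so the roots are the complex-conjugate pair z = (-b +/- i sqrt(-D)) / (2a) = -0.5185 +/- 1.8533i.
  For a conjugate pair |z|^2 = z * conj(z) = (product of roots) = c/a = 1/(0.27) = 3.703704, so |z| = sqrt(3.703704) = 1.9245 for both roots.
Moduli of all roots: 5.0000, 1.9245, 1.9245.
All moduli strictly greater than 1? Yes.
Verdict: Stationary.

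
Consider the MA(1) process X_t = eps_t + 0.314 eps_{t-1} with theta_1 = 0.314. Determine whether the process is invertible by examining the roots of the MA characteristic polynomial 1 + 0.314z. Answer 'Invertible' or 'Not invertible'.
\text{Invertible}

The MA(q) characteristic polynomial is P(z) = 1 + 0.314z.
Invertibility requires all roots to lie outside the unit circle, i.e. |z| > 1 for every root.
This is linear in z: 1 + (0.314) z = 0  =>  z = -1/(0.314) = -3.184713,  |z| = 3.184713.
Moduli of all roots: 3.1847.
All moduli strictly greater than 1? Yes.
Verdict: Invertible.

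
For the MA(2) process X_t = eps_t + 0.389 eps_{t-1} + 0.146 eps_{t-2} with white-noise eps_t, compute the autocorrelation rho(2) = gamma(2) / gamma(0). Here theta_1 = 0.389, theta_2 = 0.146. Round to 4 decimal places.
\rho(2) = 0.1245

For an MA(q) process with theta_0 = 1, the autocovariance is
  gamma(k) = sigma^2 * sum_{i=0..q-k} theta_i * theta_{i+k},
and rho(k) = gamma(k) / gamma(0). Sigma^2 cancels.
  numerator   = (1)*(0.146) = 0.146.
  denominator = (1)^2 + (0.389)^2 + (0.146)^2 = 1.172637.
  rho(2) = 0.146 / 1.172637 = 0.1245.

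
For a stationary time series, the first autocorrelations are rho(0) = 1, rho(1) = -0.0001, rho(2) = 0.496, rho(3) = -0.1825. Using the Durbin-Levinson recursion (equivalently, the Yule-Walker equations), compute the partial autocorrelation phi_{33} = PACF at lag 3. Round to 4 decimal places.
\phi_{33} = -0.2419

The PACF at lag k is phi_{kk}, the last component of the solution
to the Yule-Walker system G_k phi = r_k where
  (G_k)_{ij} = rho(|i - j|), (r_k)_i = rho(i), i,j = 1..k.
Equivalently, Durbin-Levinson gives phi_{kk} iteratively:
  phi_{11} = rho(1)
  phi_{kk} = [rho(k) - sum_{j=1..k-1} phi_{k-1,j} rho(k-j)]
            / [1 - sum_{j=1..k-1} phi_{k-1,j} rho(j)],
  phi_{k,j} = phi_{k-1,j} - phi_{kk} phi_{k-1,k-j},  j = 1..k-1.
Step k = 1:
  phi_11 = rho(1) = -0.0001.
Step k = 2:
  phi_22 = [rho(2) - phi_11 rho(1)] / [1 - phi_11 rho(1)] = [0.496 - (-0.0001)(-0.0001)] / [1 - (-0.0001)(-0.0001)]
         = 0.49599999 / 0.99999999 = 0.496.
  Update: phi_21 = phi_11 - phi_22 phi_11 = -0.0001 - (0.496)(-0.0001) = -0.00005.
Step k = 3:
  phi_33 = [rho(3) - phi_21 rho(2) - phi_22 rho(1)] / [1 - phi_21 rho(1) - phi_22 rho(2)]
    numerator   = -0.1825 - (-0.00005)(0.496) - (0.496)(-0.0001) = -0.1824254
    denominator = 1 - (-0.00005)(-0.0001) - (0.496)(0.496) = 0.753984
  phi_33 = -0.1824254 / 0.753984 = -0.2419.
Therefore phi_{33} = -0.2419.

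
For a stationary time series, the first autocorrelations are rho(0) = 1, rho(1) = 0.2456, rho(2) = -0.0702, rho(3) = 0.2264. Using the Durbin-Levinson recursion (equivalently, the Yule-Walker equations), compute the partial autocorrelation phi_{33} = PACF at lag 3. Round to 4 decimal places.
\phi_{33} = 0.3040

The PACF at lag k is phi_{kk}, the last component of the solution
to the Yule-Walker system G_k phi = r_k where
  (G_k)_{ij} = rho(|i - j|), (r_k)_i = rho(i), i,j = 1..k.
Equivalently, Durbin-Levinson gives phi_{kk} iteratively:
  phi_{11} = rho(1)
  phi_{kk} = [rho(k) - sum_{j=1..k-1} phi_{k-1,j} rho(k-j)]
            / [1 - sum_{j=1..k-1} phi_{k-1,j} rho(j)],
  phi_{k,j} = phi_{k-1,j} - phi_{kk} phi_{k-1,k-j},  j = 1..k-1.
Step k = 1:
  phi_11 = rho(1) = 0.2456.
Step k = 2:
  phi_22 = [rho(2) - phi_11 rho(1)] / [1 - phi_11 rho(1)] = [-0.0702 - (0.2456)(0.2456)] / [1 - (0.2456)(0.2456)]
         = -0.13051936 / 0.93968064 = -0.138898.
  Update: phi_21 = phi_11 - phi_22 phi_11 = 0.2456 - (-0.138898)(0.2456) = 0.279713.
Step k = 3:
  phi_33 = [rho(3) - phi_21 rho(2) - phi_22 rho(1)] / [1 - phi_21 rho(1) - phi_22 rho(2)]
    numerator   = 0.2264 - (0.279713)(-0.0702) - (-0.138898)(0.2456) = 0.28014911
    denominator = 1 - (0.279713)(0.2456) - (-0.138898)(-0.0702) = 0.92155182
  phi_33 = 0.28014911 / 0.92155182 = 0.304.
Therefore phi_{33} = 0.3040.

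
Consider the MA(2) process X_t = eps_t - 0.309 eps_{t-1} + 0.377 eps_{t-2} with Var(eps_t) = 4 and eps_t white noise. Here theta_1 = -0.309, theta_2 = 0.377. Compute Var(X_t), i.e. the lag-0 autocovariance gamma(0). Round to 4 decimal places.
\gamma(0) = 4.9504

For an MA(q) process X_t = eps_t + sum_i theta_i eps_{t-i} with
Var(eps_t) = sigma^2, the variance is
  gamma(0) = sigma^2 * (1 + sum_i theta_i^2).
  sum_i theta_i^2 = (-0.309)^2 + (0.377)^2 = 0.095481 + 0.142129 = 0.23761.
  gamma(0) = 4 * (1 + 0.23761) = 4 * 1.23761 = 4.95044, which rounds to 4.9504.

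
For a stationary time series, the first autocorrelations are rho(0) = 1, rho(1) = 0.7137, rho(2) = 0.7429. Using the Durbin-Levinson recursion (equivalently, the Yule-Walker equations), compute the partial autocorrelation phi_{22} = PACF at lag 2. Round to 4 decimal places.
\phi_{22} = 0.4760

The PACF at lag k is phi_{kk}, the last component of the solution
to the Yule-Walker system G_k phi = r_k where
  (G_k)_{ij} = rho(|i - j|), (r_k)_i = rho(i), i,j = 1..k.
Equivalently, Durbin-Levinson gives phi_{kk} iteratively:
  phi_{11} = rho(1)
  phi_{kk} = [rho(k) - sum_{j=1..k-1} phi_{k-1,j} rho(k-j)]
            / [1 - sum_{j=1..k-1} phi_{k-1,j} rho(j)],
  phi_{k,j} = phi_{k-1,j} - phi_{kk} phi_{k-1,k-j},  j = 1..k-1.
Step k = 1:
  phi_11 = rho(1) = 0.7137.
Step k = 2:
  phi_22 = [rho(2) - phi_11 rho(1)] / [1 - phi_11 rho(1)] = [0.7429 - (0.7137)(0.7137)] / [1 - (0.7137)(0.7137)]
         = 0.23353231 / 0.49063231 = 0.476.
Therefore phi_{22} = 0.4760.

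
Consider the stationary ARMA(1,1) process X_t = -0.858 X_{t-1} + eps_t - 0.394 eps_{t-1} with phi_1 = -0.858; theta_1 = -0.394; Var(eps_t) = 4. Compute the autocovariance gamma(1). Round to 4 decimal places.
\gamma(1) = -25.3982

Multiply the model equation by X_{t-k} and take expectations. With theta_0 = psi_0 = 1 and psi_j the MA(infinity) weights, this gives
  gamma(k) - sum_i phi_i gamma(k-i) = c_k,
  c_k = sigma^2 * sum_{j=k..q} theta_j psi_{j-k}   (c_k = 0 for k > q),
using gamma(-m) = gamma(m).
psi-weights needed (psi_j = theta_j + sum_i phi_i psi_{j-i}):
  psi_1 = theta_1 + phi_1 = -0.394 + (-0.858) = -1.252
Right-hand sides:
  c_0 = sigma^2 (1 + theta_1 psi_1) = 4 * (1 + (-0.394)(-1.252)) = 4 * 1.493288 = 5.973152
  c_1 = sigma^2 theta_1 = 4 * (-0.394) = -1.576
  c_2 = 0
Equations for k = 0 and k = 1 (AR order 1):
  gamma(0) = phi_1 gamma(1) + c_0
  gamma(1) = phi_1 gamma(0) + c_1
Substituting the second into the first: gamma(0) (1 - phi_1^2) = c_0 + phi_1 c_1, so
  gamma(0) = (c_0 + phi_1 c_1) / (1 - phi_1^2) = (5.973152 + (-0.858)(-1.576)) / (1 - (-0.858)^2) = 7.32536 / 0.263836 = 27.764824.
  gamma(1) = phi_1 gamma(0) + c_1 = (-0.858)(27.764824) + (-1.576) = -25.398219.
Therefore gamma(1) = -25.3982 (to 4 decimal places).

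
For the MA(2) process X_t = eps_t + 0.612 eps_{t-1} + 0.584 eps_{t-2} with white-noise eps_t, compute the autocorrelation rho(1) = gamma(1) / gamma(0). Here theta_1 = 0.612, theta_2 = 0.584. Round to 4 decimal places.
\rho(1) = 0.5651

For an MA(q) process with theta_0 = 1, the autocovariance is
  gamma(k) = sigma^2 * sum_{i=0..q-k} theta_i * theta_{i+k},
and rho(k) = gamma(k) / gamma(0). Sigma^2 cancels.
  numerator   = (1)*(0.612) + (0.612)*(0.584) = 0.969408.
  denominator = (1)^2 + (0.612)^2 + (0.584)^2 = 1.7156.
  rho(1) = 0.969408 / 1.7156 = 0.5651.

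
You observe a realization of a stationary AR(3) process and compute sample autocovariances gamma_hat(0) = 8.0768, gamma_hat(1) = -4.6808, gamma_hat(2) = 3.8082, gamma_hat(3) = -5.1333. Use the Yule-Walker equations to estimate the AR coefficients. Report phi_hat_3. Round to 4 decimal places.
\hat\phi_{3} = -0.4710

The Yule-Walker equations for an AR(p) process read, in matrix form,
  Gamma_p phi = r_p,   with   (Gamma_p)_{ij} = gamma(|i - j|),
                       (r_p)_i = gamma(i),   i,j = 1..p.
Substitute the sample gammas (Toeplitz matrix and right-hand side of size 3):
  Gamma_p = [[8.0768, -4.6808, 3.8082], [-4.6808, 8.0768, -4.6808], [3.8082, -4.6808, 8.0768]]
  r_p     = [-4.6808, 3.8082, -5.1333]
Written out (R1..R3):
  (R1) 8.0768 phi_1 - 4.6808 phi_2 + 3.8082 phi_3 = -4.6808
  (R2) -4.6808 phi_1 + 8.0768 phi_2 - 4.6808 phi_3 = 3.8082
  (R3) 3.8082 phi_1 - 4.6808 phi_2 + 8.0768 phi_3 = -5.1333
Gaussian elimination:
  R2 <- R2 - (-4.6808/8.0768) R1 = R2 - (-0.579536) R1:  5.364106 phi_2 - 2.473809 phi_3 = 1.095506
  R3 <- R3 - (3.8082/8.0768) R1 = R3 - (0.471499) R1:  -2.473809 phi_2 + 6.281239 phi_3 = -2.926309
  R3 <- R3 - (-2.473809/5.364106) R2 = R3 - (-0.461178) R2:  5.140372 phi_3 = -2.421086
Back-substitution:
  phi_hat_3 = -2.421086 / 5.140372 = -0.470994
  phi_hat_2 = (1.095506 - (-2.473809)(-0.470994)) / 5.364106 = -0.012983
  phi_hat_1 = (-4.6808 - (-4.6808)(-0.012983) - (3.8082)(-0.470994)) / 8.0768 = -0.364988
So phi_hat = [-0.3650, -0.0130, -0.4710].
Therefore phi_hat_3 = -0.4710.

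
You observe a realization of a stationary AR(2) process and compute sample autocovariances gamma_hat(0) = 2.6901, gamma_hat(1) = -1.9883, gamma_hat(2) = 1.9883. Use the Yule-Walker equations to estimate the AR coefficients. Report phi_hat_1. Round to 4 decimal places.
\hat\phi_{1} = -0.4250

The Yule-Walker equations for an AR(p) process read, in matrix form,
  Gamma_p phi = r_p,   with   (Gamma_p)_{ij} = gamma(|i - j|),
                       (r_p)_i = gamma(i),   i,j = 1..p.
Substitute the sample gammas (Toeplitz matrix and right-hand side of size 2):
  Gamma_p = [[2.6901, -1.9883], [-1.9883, 2.6901]]
  r_p     = [-1.9883, 1.9883]
Written out:
  2.6901 phi_1 - 1.9883 phi_2 = -1.9883
  -1.9883 phi_1 + 2.6901 phi_2 = 1.9883
Solve by Cramer's rule:
  det = gamma(0)^2 - gamma(1)^2 = (2.6901)^2 - (-1.9883)^2 = 7.23663801 - 3.95333689 = 3.28330112
  phi_hat_1 = [gamma(1) gamma(0) - gamma(1) gamma(2)] / det = [(-1.9883)(2.6901) - (-1.9883)(1.9883)] / 3.28330112 = -1.39538894 / 3.28330112 = -0.425
  phi_hat_2 = [gamma(0) gamma(2) - gamma(1)^2] / det = [(2.6901)(1.9883) - (-1.9883)^2] / 3.28330112 = 1.39538894 / 3.28330112 = 0.425
So phi_hat = [-0.4250, 0.4250].
Therefore phi_hat_1 = -0.4250.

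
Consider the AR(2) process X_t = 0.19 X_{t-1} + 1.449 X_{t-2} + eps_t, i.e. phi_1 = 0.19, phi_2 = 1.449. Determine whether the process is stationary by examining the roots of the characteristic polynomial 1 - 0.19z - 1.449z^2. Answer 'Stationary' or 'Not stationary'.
\text{Not stationary}

The AR(p) characteristic polynomial is P(z) = 1 - 0.19z - 1.449z^2.
Stationarity requires all roots to lie outside the unit circle, i.e. |z| > 1 for every root.
Set 1 + (-0.19) z + (-1.449) z^2 = 0, i.e. a z^2 + b z + c = 0 with a = -1.449, b = -0.19, c = 1.
Discriminant D = b^2 - 4ac = (-0.19)^2 - 4*(-1.449)*1 = 0.0361 - (-5.796) = 5.8321.
D >= 0, so the roots are real: z = (-b +/- sqrt(D)) / (2a) = (0.19 +/- 2.414974) / (-2.898).
  z_1 = (0.19 + 2.414974) / (-2.898) = -0.8989,   |z_1| = 0.8989.
  z_2 = (0.19 - 2.414974) / (-2.898) = 0.7678,   |z_2| = 0.7678.
Moduli of all roots: 0.8989, 0.7678.
All moduli strictly greater than 1? No.
Verdict: Not stationary.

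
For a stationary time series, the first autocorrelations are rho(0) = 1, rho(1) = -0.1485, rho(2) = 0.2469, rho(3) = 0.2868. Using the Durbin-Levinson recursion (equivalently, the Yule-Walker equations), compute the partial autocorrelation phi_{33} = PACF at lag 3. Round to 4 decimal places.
\phi_{33} = 0.3770

The PACF at lag k is phi_{kk}, the last component of the solution
to the Yule-Walker system G_k phi = r_k where
  (G_k)_{ij} = rho(|i - j|), (r_k)_i = rho(i), i,j = 1..k.
Equivalently, Durbin-Levinson gives phi_{kk} iteratively:
  phi_{11} = rho(1)
  phi_{kk} = [rho(k) - sum_{j=1..k-1} phi_{k-1,j} rho(k-j)]
            / [1 - sum_{j=1..k-1} phi_{k-1,j} rho(j)],
  phi_{k,j} = phi_{k-1,j} - phi_{kk} phi_{k-1,k-j},  j = 1..k-1.
Step k = 1:
  phi_11 = rho(1) = -0.1485.
Step k = 2:
  phi_22 = [rho(2) - phi_11 rho(1)] / [1 - phi_11 rho(1)] = [0.2469 - (-0.1485)(-0.1485)] / [1 - (-0.1485)(-0.1485)]
         = 0.22484775 / 0.97794775 = 0.229918.
  Update: phi_21 = phi_11 - phi_22 phi_11 = -0.1485 - (0.229918)(-0.1485) = -0.114357.
Step k = 3:
  phi_33 = [rho(3) - phi_21 rho(2) - phi_22 rho(1)] / [1 - phi_21 rho(1) - phi_22 rho(2)]
    numerator   = 0.2868 - (-0.114357)(0.2469) - (0.229918)(-0.1485) = 0.34917761
    denominator = 1 - (-0.114357)(-0.1485) - (0.229918)(0.2469) = 0.92625121
  phi_33 = 0.34917761 / 0.92625121 = 0.377.
Therefore phi_{33} = 0.3770.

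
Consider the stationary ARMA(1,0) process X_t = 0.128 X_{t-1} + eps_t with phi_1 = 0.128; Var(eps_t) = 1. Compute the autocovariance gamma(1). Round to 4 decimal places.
\gamma(1) = 0.1301

Multiply the model equation by X_{t-k} and take expectations. With theta_0 = psi_0 = 1 and psi_j the MA(infinity) weights, this gives
  gamma(k) - sum_i phi_i gamma(k-i) = c_k,
  c_k = sigma^2 * sum_{j=k..q} theta_j psi_{j-k}   (c_k = 0 for k > q),
using gamma(-m) = gamma(m).
Pure AR (q = 0): c_0 = sigma^2 = 1, c_k = 0 for k >= 1.
Equations for k = 0 and k = 1 (AR order 1):
  gamma(0) = phi_1 gamma(1) + c_0
  gamma(1) = phi_1 gamma(0) + c_1
Substituting the second into the first: gamma(0) (1 - phi_1^2) = c_0 + phi_1 c_1, so
  gamma(0) = c_0 / (1 - phi_1^2) = 1 / (1 - (0.128)^2) = 1 / 0.983616 = 1.016657.
  gamma(1) = phi_1 gamma(0) = (0.128)(1.016657) = 0.130132.
Therefore gamma(1) = 0.1301 (to 4 decimal places).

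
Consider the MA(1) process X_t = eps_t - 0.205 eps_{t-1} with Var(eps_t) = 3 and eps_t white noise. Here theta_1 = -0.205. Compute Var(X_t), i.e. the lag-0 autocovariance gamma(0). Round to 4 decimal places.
\gamma(0) = 3.1261

For an MA(q) process X_t = eps_t + sum_i theta_i eps_{t-i} with
Var(eps_t) = sigma^2, the variance is
  gamma(0) = sigma^2 * (1 + sum_i theta_i^2).
  sum_i theta_i^2 = (-0.205)^2 = 0.042025.
  gamma(0) = 3 * (1 + 0.042025) = 3 * 1.042025 = 3.126075, which rounds to 3.1261.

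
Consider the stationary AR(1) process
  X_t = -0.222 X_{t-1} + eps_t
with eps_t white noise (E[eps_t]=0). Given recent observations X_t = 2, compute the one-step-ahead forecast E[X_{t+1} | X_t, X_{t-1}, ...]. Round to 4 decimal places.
E[X_{t+1} \mid \mathcal F_t] = -0.4440

For an AR(p) model X_t = c + sum_i phi_i X_{t-i} + eps_t, the
one-step-ahead conditional mean is
  E[X_{t+1} | X_t, ...] = c + sum_i phi_i X_{t+1-i}.
Substitute known values:
  E[X_{t+1} | ...] = (-0.222) * (2)
                   = -0.4440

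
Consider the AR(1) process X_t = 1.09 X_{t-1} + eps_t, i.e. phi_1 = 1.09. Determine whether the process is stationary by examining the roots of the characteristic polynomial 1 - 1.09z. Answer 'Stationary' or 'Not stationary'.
\text{Not stationary}

The AR(p) characteristic polynomial is P(z) = 1 - 1.09z.
Stationarity requires all roots to lie outside the unit circle, i.e. |z| > 1 for every root.
This is linear in z: 1 + (-1.09) z = 0  =>  z = -1/(-1.09) = 0.917431,  |z| = 0.917431.
Moduli of all roots: 0.9174.
All moduli strictly greater than 1? No.
Verdict: Not stationary.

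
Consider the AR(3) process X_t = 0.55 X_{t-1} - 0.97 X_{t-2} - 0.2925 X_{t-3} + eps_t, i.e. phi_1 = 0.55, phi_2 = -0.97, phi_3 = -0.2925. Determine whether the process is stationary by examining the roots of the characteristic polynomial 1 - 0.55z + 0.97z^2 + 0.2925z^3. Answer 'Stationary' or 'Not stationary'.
\text{Not stationary}

The AR(p) characteristic polynomial is P(z) = 1 - 0.55z + 0.97z^2 + 0.2925z^3.
Stationarity requires all roots to lie outside the unit circle, i.e. |z| > 1 for every root.
Degree 3: look for a simple real root z0 first, then factor out (1 - z/z0) and solve the remaining quadratic.
Testing z0 = -4: P(-4) = 1 + (-0.55)(-4) + (0.97)(-4)^2 + (0.2925)(-4)^3
  = 1 + (2.2) + (15.52) + (-18.72) = 0.  So z_0 = -4 is a root, |z_0| = 4.
Divide out the factor (1 + 0.25 z) = (1 - z/z0) (since 1/z0 = -0.25):
  P(z) = (1 + 0.25 z)(1 + (-0.8) z + (1.17) z^2)
  [check: z-coef -0.8 - (-0.25) = -0.55; z^2-coef 1.17 - (-0.25)(-0.8) = 0.97; z^3-coef -(-0.25)(1.17) = 0.2925.]
Remaining roots from the quadratic factor 1 + (-0.8) z + (1.17) z^2:
  Set 1 + (-0.8) z + (1.17) z^2 = 0, i.e. a z^2 + b z + c = 0 with a = 1.17, b = -0.8, c = 1.
  Discriminant D = b^2 - 4ac = (-0.8)^2 - 4*(1.17)*1 = 0.64 - (4.68) = -4.04.
  D < 0, so the roots are the complex-conjugate pair z = (-b +/- i sqrt(-D)) / (2a) = 0.3419 +/- 0.859i.
  For a conjugate pair |z|^2 = z * conj(z) = (product of roots) = c/a = 1/(1.17) = 0.854701, so |z| = sqrt(0.854701) = 0.9245 for both roots.
Moduli of all roots: 4.0000, 0.9245, 0.9245.
All moduli strictly greater than 1? No.
Verdict: Not stationary.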